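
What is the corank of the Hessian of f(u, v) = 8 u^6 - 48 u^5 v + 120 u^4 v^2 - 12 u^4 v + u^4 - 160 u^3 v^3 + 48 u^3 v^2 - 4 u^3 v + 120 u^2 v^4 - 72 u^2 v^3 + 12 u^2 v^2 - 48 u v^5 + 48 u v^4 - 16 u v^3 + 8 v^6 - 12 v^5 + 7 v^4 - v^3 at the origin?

2

Hessian at 0 has rank 0.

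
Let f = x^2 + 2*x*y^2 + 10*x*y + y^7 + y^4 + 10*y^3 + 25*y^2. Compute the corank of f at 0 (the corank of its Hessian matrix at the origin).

1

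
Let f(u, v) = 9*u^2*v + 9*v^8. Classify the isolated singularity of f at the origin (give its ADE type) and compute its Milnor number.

Type D9, Milnor number mu = 9.

The Hessian of f at 0 has rank 0. Corank 2; j^3 = 9*u^2*v has shape L^2 M (L != M), so D-series; mu = 9 gives D_9.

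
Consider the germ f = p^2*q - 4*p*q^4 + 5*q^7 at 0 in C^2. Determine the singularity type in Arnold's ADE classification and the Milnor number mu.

Type D_8, Milnor number mu = 8.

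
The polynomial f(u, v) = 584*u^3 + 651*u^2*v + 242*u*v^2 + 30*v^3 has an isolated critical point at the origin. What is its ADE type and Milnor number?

Type D_{4}, Milnor number mu = 4.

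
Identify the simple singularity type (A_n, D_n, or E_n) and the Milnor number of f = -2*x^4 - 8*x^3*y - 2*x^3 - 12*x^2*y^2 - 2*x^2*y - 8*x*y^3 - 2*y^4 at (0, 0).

Type D5, Milnor number mu = 5.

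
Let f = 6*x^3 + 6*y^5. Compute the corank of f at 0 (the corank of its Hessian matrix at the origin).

2

The Hessian at 0 is [[0, 0], [0, 0]] of rank 0; hence corank 2.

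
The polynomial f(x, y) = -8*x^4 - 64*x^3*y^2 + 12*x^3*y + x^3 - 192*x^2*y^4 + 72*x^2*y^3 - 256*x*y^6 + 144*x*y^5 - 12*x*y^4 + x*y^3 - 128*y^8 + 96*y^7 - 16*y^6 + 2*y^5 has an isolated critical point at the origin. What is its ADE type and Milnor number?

The Hessian of f at 0 is [[0, 0], [0, 0]] with rank 0, so corank 2. A Groebner basis of the Jacobian ideal J(f) in C{x,y} is {-x^2/8 + y^4 - y^3/24, x^3, x^2*y + x^2/24 + y^3/72, 5*x^2/12 + x*y^2 + 5*y^3/36}; counting standard monomials gives mu = 7. Corank 2; j^3 = x^3 is a perfect cube, so E-series; the 4-jet and mu = 7 give E_7.

Type E_{7}, Milnor number mu = 7.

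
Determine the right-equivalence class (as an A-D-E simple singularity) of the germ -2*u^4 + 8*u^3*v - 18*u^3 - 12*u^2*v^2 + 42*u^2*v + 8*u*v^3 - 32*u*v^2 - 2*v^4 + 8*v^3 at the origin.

D_{5}

The Hessian of f at 0 is [[0, 0], [0, 0]] with rank 0, so corank 2. A Groebner basis of the Jacobian ideal J(f) in C{u,v} is {u*v^2 - 27*u*v/2 + 9*v^2, -81*u*v/4 + v^3 + 27*v^2/2, u^2 - 5*u*v/3 + 2*v^2/3}; counting standard monomials gives mu = 5. Corank 2; j^3 = -2*(u - v)*(3*u - 2*v)^2 has shape L^2 M (L != M), so D-series; mu = 5 gives D_5.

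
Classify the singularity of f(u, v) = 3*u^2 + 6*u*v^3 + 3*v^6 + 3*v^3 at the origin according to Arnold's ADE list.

The Hessian of f at 0 has rank 1. Corank 1: A-series; mu = 2 gives A_2.

A_2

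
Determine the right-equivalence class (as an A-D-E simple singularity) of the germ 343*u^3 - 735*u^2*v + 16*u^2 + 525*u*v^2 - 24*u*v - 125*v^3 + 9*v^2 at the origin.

A_2

The Hessian of f at 0 is [[32, -24], [-24, 18]] with rank 1, so corank 1. A Groebner basis of the Jacobian ideal J(f) in C{u,v} is {v^2, u - 3*v/4}; counting standard monomials gives mu = 2. Corank 1: A-series; mu = 2 gives A_2.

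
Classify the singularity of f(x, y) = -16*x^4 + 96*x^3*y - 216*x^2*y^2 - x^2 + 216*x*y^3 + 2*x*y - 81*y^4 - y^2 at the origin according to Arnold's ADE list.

A_{3}

The Hessian of f at 0 has rank 1. Corank 1: A-series; mu = 3 gives A_3.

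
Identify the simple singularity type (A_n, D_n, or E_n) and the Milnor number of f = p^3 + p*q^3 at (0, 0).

The Hessian of f at 0 is [[0, 0], [0, 0]] with rank 0, so corank 2. A Groebner basis of the Jacobian ideal J(f) in C{p,q} is {p^3, p*q^2, 3*p^2 + q^3}; counting standard monomials gives mu = 7. Corank 2; j^3 = p^3 is a perfect cube, so E-series; the 4-jet and mu = 7 give E_7.

Type E7, Milnor number mu = 7.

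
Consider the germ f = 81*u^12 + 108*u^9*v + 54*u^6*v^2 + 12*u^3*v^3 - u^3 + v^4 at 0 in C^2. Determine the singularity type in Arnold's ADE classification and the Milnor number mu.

The Hessian of f at 0 is [[0, 0], [0, 0]] with rank 0, so corank 2. A Groebner basis of the Jacobian ideal J(f) in C{u,v} is {v^3, u^2}; counting standard monomials gives mu = 6. Corank 2; j^3 = -u^3 is a perfect cube, so E-series; the 4-jet and mu = 6 give E_6.

Type E6, Milnor number mu = 6.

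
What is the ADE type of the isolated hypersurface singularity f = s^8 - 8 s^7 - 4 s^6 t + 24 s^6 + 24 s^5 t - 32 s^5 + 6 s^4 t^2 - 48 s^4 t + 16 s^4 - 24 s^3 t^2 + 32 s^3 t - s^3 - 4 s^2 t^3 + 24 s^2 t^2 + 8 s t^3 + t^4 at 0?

E_{6}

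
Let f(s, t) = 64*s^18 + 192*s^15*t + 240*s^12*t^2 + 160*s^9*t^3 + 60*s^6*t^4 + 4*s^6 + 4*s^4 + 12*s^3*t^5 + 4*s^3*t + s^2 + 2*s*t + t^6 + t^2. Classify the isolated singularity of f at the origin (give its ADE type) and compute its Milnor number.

Type A_5, Milnor number mu = 5.

The Hessian of f at 0 has rank 1. Corank 1: A-series; mu = 5 gives A_5.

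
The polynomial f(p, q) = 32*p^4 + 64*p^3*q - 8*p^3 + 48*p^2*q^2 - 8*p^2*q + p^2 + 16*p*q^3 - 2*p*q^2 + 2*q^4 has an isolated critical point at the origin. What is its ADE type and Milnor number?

Type A3, Milnor number mu = 3.

The Hessian of f at 0 is [[2, 0], [0, 0]] with rank 1, so corank 1. A Groebner basis of the Jacobian ideal J(f) in C{p,q} is {p^2, p*q, -p + q^2}; counting standard monomials gives mu = 3. Corank 1: A-series; mu = 3 gives A_3.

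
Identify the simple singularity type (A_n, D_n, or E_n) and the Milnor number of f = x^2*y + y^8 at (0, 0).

The Hessian of f at 0 is [[0, 0], [0, 0]] with rank 0, so corank 2. A Groebner basis of the Jacobian ideal J(f) in C{x,y} is {x^2/8 + y^7, x^3, x*y}; counting standard monomials gives mu = 9. Corank 2; j^3 = x^2*y has shape L^2 M (L != M), so D-series; mu = 9 gives D_9.

Type D_{9}, Milnor number mu = 9.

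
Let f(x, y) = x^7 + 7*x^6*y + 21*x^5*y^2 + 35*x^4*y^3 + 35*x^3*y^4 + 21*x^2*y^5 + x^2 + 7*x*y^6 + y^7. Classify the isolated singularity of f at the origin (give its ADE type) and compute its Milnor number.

Type A6, Milnor number mu = 6.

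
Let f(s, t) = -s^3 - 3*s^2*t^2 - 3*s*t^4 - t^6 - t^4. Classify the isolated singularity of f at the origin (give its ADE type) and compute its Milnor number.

The Hessian of f at 0 has rank 0. Corank 2; j^3 = -s^3 is a perfect cube, so E-series; the 4-jet and mu = 6 give E_6.

Type E_{6}, Milnor number mu = 6.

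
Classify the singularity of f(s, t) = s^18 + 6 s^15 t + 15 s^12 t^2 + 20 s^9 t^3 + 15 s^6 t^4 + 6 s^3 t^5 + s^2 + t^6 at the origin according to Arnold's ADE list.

The Hessian of f at 0 has rank 1. Corank 1: A-series; mu = 5 gives A_5.

A5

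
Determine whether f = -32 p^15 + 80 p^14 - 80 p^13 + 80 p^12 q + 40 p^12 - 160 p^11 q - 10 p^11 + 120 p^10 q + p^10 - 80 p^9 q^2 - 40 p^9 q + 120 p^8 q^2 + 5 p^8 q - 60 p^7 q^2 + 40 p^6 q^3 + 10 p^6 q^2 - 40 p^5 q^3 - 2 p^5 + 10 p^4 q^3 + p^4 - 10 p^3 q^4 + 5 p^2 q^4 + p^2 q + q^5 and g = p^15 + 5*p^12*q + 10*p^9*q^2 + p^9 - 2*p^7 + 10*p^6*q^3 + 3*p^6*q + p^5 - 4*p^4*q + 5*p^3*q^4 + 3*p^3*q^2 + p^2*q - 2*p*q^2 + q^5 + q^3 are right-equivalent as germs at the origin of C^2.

Yes.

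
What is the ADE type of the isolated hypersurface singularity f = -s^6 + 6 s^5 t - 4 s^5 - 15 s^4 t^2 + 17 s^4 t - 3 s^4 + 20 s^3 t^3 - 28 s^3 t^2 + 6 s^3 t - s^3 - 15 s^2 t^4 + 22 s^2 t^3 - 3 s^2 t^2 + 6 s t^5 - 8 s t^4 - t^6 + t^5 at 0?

E8

The Hessian of f at 0 has rank 0. Corank 2; j^3 = -s^3 is a perfect cube, so E-series; the 5-jet and mu = 8 give E_8.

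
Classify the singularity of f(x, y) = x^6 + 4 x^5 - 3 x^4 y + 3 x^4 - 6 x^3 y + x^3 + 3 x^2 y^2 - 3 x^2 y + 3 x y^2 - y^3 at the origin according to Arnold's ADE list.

E_{8}

The Hessian of f at 0 has rank 0. Corank 2; j^3 = (x - y)^3 is a perfect cube, so E-series; the 5-jet and mu = 8 give E_8.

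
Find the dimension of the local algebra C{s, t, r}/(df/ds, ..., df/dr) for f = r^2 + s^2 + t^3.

The Hessian of f at 0 has rank 2. Corank 1: A-series; mu = 2 gives A_2.

2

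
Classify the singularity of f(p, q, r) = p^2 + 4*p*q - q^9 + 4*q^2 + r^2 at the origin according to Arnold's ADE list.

The Hessian of f at 0 has rank 2. Corank 1: A-series; mu = 8 gives A_8.

A8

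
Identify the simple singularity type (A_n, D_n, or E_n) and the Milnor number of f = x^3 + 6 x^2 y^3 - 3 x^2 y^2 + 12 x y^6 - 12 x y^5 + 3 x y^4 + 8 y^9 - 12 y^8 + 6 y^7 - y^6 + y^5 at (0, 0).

Type E8, Milnor number mu = 8.

The Hessian of f at 0 has rank 0. Corank 2; j^3 = x^3 is a perfect cube, so E-series; the 5-jet and mu = 8 give E_8.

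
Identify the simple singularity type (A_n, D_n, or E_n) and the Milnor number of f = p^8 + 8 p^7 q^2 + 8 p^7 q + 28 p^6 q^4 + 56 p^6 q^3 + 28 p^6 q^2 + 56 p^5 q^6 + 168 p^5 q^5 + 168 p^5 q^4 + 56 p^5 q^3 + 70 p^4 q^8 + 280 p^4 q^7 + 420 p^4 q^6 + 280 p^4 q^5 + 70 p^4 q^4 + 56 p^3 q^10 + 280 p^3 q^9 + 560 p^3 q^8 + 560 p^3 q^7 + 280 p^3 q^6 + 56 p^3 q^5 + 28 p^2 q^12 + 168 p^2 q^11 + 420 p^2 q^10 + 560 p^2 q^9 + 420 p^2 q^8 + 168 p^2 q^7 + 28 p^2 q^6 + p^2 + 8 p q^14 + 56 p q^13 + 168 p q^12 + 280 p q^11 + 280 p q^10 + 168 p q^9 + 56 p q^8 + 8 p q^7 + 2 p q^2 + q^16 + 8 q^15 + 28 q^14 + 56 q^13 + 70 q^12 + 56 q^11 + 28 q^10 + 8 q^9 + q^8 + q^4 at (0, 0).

The Hessian of f at 0 is [[2, 0], [0, 0]] with rank 1, so corank 1. A Groebner basis of the Jacobian ideal J(f) in C{p,q} is {p^4, p^3*q, p + q^2}; counting standard monomials gives mu = 7. Corank 1: A-series; mu = 7 gives A_7.

Type A_7, Milnor number mu = 7.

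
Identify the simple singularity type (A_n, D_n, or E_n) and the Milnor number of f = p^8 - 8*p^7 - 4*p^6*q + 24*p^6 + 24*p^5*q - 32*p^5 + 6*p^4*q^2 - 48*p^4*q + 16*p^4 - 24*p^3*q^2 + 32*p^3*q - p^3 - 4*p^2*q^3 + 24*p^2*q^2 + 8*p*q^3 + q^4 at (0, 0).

Type E_{6}, Milnor number mu = 6.

The Hessian of f at 0 is [[0, 0], [0, 0]] with rank 0, so corank 2. A Groebner basis of the Jacobian ideal J(f) in C{p,q} is {q^4, p*q^2 + q^3/6, p^2}; counting standard monomials gives mu = 6. Corank 2; j^3 = -p^3 is a perfect cube, so E-series; the 4-jet and mu = 6 give E_6.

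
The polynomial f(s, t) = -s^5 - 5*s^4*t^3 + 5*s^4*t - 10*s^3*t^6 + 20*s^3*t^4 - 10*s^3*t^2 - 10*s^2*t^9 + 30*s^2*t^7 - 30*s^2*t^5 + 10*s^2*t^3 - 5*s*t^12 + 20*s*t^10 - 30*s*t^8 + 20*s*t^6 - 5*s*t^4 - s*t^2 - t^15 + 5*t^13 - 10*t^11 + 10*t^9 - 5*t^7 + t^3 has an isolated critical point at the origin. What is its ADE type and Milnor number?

Type D6, Milnor number mu = 6.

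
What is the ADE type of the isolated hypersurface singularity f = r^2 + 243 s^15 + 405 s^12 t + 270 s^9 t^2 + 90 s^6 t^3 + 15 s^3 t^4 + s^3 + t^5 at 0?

E_8

The Hessian of f at 0 has rank 1. Corank 2; j^3 = s^3 is a perfect cube, so E-series; the 5-jet and mu = 8 give E_8.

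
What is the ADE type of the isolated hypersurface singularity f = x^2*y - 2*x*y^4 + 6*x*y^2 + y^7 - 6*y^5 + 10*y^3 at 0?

The Hessian of f at 0 has rank 0. Corank 2; j^3 = y*(x^2 + 6*x*y + 10*y^2) splits into three distinct lines over C (the quadratic factor has nonzero discriminant), so D_4.

D4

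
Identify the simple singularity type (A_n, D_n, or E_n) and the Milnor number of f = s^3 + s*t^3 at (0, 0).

The Hessian of f at 0 is [[0, 0], [0, 0]] with rank 0, so corank 2. A Groebner basis of the Jacobian ideal J(f) in C{s,t} is {s^3, s*t^2, 3*s^2 + t^3}; counting standard monomials gives mu = 7. Corank 2; j^3 = s^3 is a perfect cube, so E-series; the 4-jet and mu = 7 give E_7.

Type E_{7}, Milnor number mu = 7.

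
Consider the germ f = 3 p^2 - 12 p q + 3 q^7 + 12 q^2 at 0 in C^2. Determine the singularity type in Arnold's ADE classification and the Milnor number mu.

The Hessian of f at 0 has rank 1. Corank 1: A-series; mu = 6 gives A_6.

Type A_6, Milnor number mu = 6.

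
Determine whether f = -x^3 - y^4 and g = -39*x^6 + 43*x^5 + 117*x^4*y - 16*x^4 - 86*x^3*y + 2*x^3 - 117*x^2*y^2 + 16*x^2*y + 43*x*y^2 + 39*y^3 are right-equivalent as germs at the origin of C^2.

No.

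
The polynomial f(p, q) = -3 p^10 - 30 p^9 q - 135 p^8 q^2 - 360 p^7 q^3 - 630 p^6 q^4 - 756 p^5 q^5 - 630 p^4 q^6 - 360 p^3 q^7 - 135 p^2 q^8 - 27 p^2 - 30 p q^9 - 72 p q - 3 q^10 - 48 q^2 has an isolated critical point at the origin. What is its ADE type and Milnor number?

The Hessian of f at 0 is [[-54, -72], [-72, -96]] with rank 1, so corank 1. A Groebner basis of the Jacobian ideal J(f) in C{p,q} is {q^9, p + 4*q/3}; counting standard monomials gives mu = 9. Corank 1: A-series; mu = 9 gives A_9.

Type A_{9}, Milnor number mu = 9.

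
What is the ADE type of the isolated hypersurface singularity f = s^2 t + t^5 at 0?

D_{6}

The Hessian of f at 0 has rank 0. Corank 2; j^3 = s^2*t has shape L^2 M (L != M), so D-series; mu = 6 gives D_6.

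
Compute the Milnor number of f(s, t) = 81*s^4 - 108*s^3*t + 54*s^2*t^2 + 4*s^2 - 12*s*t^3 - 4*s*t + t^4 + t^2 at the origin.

3

The Hessian of f at 0 is [[8, -4], [-4, 2]] with rank 1, so corank 1. A Groebner basis of the Jacobian ideal J(f) in C{s,t} is {t^3, s - t/2}; counting standard monomials gives mu = 3. Corank 1: A-series; mu = 3 gives A_3.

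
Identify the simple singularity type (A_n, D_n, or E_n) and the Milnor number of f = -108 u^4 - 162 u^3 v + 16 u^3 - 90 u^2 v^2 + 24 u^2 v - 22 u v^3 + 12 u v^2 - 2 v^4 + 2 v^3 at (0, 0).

Type E_{7}, Milnor number mu = 7.

The Hessian of f at 0 has rank 0. Corank 2; j^3 = 2*(2*u + v)^3 is a perfect cube, so E-series; the 4-jet and mu = 7 give E_7.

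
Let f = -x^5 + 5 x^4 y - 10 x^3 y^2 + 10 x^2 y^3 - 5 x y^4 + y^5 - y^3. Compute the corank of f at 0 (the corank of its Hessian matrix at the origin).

Hessian at 0 has rank 0.

2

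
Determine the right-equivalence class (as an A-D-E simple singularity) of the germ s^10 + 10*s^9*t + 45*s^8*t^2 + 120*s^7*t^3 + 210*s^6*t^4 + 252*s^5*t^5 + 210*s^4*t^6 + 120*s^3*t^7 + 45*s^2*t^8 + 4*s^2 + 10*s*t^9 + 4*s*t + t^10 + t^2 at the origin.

A_{9}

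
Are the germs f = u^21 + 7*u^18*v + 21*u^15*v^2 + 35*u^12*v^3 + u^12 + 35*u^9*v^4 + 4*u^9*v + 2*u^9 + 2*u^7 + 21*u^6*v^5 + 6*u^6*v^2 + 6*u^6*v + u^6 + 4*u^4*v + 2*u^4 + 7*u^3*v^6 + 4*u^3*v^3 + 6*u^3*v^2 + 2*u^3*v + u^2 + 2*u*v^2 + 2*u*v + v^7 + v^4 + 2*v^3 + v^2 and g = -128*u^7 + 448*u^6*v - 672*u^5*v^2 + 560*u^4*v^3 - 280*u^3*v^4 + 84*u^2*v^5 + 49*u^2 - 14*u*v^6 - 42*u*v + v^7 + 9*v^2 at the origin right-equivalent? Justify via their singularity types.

Yes.

The Hessian of f at 0 has rank 1. Corank 1: A-series; mu = 6 gives A_6. The Hessian of g at 0 has rank 1. Corank 1: A-series; mu = 6 gives A_6. Both have type A_6, hence right-equivalent.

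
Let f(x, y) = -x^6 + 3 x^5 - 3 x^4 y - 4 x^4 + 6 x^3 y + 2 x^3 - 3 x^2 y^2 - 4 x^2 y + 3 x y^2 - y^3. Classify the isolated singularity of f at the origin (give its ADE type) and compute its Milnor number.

Type D4, Milnor number mu = 4.

The Hessian of f at 0 has rank 0. Corank 2; j^3 = (x - y)*(2*x^2 - 2*x*y + y^2) splits into three distinct lines over C (the quadratic factor has nonzero discriminant), so D_4.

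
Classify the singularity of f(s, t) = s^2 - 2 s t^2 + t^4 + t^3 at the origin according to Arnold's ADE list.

The Hessian of f at 0 is [[2, 0], [0, 0]] with rank 1, so corank 1. A Groebner basis of the Jacobian ideal J(f) in C{s,t} is {t^2, s}; counting standard monomials gives mu = 2. Corank 1: A-series; mu = 2 gives A_2.

A2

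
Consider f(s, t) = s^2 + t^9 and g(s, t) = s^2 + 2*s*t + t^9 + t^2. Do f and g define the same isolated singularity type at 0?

Yes.

The Hessian of f at 0 has rank 1. Corank 1: A-series; mu = 8 gives A_8. The Hessian of g at 0 has rank 1. Corank 1: A-series; mu = 8 gives A_8. Both have type A_8, hence right-equivalent.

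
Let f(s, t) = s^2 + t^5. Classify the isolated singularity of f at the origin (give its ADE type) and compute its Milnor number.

Type A4, Milnor number mu = 4.

The Hessian of f at 0 has rank 1. Corank 1: A-series; mu = 4 gives A_4.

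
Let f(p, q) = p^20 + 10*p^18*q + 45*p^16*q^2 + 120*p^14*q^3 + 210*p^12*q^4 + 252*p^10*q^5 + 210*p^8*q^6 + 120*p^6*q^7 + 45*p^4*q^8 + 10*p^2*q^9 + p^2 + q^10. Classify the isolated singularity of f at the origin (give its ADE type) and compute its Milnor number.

Type A9, Milnor number mu = 9.

The Hessian of f at 0 is [[2, 0], [0, 0]] with rank 1, so corank 1. A Groebner basis of the Jacobian ideal J(f) in C{p,q} is {q^9, p}; counting standard monomials gives mu = 9. Corank 1: A-series; mu = 9 gives A_9.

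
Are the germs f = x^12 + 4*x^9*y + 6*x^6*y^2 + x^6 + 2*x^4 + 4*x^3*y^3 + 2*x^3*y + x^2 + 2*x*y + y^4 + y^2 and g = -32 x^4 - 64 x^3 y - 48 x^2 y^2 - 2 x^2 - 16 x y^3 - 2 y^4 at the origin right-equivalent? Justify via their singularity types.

The Hessian of f at 0 is [[2, 2], [2, 2]] with rank 1, so corank 1. A Groebner basis of the Jacobian ideal J(f) in C{x,y} is {y^3, x + y}; counting standard monomials gives mu = 3. Corank 1: A-series; mu = 3 gives A_3. The Hessian of g at 0 is [[-4, 0], [0, 0]] with rank 1, so corank 1. A Groebner basis of the Jacobian ideal J(g) in C{x,y} is {y^3, x}; counting standard monomials gives mu = 3. Corank 1: A-series; mu = 3 gives A_3. Both have type A_3, hence right-equivalent.

Yes.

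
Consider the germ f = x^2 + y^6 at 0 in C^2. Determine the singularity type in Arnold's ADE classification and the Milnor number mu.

Type A5, Milnor number mu = 5.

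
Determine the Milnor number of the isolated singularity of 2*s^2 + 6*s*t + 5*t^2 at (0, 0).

1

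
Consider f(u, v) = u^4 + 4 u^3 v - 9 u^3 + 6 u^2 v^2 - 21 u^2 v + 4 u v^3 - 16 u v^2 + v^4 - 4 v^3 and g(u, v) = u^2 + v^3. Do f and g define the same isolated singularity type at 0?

The Hessian of f at 0 has rank 0. Corank 2; j^3 = -(u + v)*(3*u + 2*v)^2 has shape L^2 M (L != M), so D-series; mu = 5 gives D_5. The Hessian of g at 0 has rank 1. Corank 1: A-series; mu = 2 gives A_2. f is D_5 but g is A_2, hence not right-equivalent.

No.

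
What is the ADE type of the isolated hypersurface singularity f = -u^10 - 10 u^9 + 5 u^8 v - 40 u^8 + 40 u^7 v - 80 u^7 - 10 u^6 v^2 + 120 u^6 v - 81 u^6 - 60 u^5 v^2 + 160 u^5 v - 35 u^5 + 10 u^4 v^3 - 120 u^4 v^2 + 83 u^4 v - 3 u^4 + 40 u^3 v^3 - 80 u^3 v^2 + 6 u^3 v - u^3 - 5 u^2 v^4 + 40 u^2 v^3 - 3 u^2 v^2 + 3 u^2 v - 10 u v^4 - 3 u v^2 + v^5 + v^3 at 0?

E_8

The Hessian of f at 0 has rank 0. Corank 2; j^3 = -(u - v)^3 is a perfect cube, so E-series; the 5-jet and mu = 8 give E_8.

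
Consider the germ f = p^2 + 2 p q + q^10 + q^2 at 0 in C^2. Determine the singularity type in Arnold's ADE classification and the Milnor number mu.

Type A_{9}, Milnor number mu = 9.

The Hessian of f at 0 is [[2, 2], [2, 2]] with rank 1, so corank 1. A Groebner basis of the Jacobian ideal J(f) in C{p,q} is {q^9, p + q}; counting standard monomials gives mu = 9. Corank 1: A-series; mu = 9 gives A_9.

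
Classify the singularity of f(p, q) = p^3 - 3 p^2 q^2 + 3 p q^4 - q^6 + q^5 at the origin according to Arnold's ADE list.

E_8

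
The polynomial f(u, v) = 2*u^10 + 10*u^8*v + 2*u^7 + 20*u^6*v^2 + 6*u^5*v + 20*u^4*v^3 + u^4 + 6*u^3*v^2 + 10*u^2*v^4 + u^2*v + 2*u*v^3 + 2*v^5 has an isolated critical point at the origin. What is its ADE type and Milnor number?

Type D_{6}, Milnor number mu = 6.

The Hessian of f at 0 has rank 0. Corank 2; j^3 = u^2*v has shape L^2 M (L != M), so D-series; mu = 6 gives D_6.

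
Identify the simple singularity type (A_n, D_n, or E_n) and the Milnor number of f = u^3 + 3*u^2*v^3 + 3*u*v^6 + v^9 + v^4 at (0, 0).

Type E_{6}, Milnor number mu = 6.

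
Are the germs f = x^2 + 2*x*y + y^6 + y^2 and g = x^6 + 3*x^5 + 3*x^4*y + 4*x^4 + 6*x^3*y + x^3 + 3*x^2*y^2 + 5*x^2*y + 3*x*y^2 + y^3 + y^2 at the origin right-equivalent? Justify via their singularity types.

No.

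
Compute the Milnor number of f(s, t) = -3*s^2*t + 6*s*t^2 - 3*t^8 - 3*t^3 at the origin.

The Hessian of f at 0 is [[0, 0], [0, 0]] with rank 0, so corank 2. A Groebner basis of the Jacobian ideal J(f) in C{s,t} is {s^2/8 + t^7 - t^2/8, s^3 - t^3, s*t - t^2}; counting standard monomials gives mu = 9. Corank 2; j^3 = -3*t*(s - t)^2 has shape L^2 M (L != M), so D-series; mu = 9 gives D_9.

9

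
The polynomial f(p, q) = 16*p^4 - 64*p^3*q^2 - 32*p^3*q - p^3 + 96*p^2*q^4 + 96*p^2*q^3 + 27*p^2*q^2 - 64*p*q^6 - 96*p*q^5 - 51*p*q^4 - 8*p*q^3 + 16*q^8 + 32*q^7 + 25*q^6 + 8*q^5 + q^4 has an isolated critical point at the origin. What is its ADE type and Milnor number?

Type E_{6}, Milnor number mu = 6.

The Hessian of f at 0 is [[0, 0], [0, 0]] with rank 0, so corank 2. A Groebner basis of the Jacobian ideal J(f) in C{p,q} is {p^3, p^2*q, -p^2/2 + p*q^2, -3*p^2 + q^3}; counting standard monomials gives mu = 6. Corank 2; j^3 = -p^3 is a perfect cube, so E-series; the 4-jet and mu = 6 give E_6.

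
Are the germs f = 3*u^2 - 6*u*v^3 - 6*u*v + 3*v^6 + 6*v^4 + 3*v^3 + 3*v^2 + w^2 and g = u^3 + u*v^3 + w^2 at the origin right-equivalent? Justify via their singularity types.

No.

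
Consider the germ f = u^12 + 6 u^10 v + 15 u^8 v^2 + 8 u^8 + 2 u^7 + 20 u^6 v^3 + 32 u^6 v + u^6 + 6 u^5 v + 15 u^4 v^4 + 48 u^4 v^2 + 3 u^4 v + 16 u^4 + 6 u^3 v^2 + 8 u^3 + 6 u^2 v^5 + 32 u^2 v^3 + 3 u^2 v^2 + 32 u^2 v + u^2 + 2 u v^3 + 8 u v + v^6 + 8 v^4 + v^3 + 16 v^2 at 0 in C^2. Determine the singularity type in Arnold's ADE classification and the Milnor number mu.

The Hessian of f at 0 has rank 1. Corank 1: A-series; mu = 2 gives A_2.

Type A_{2}, Milnor number mu = 2.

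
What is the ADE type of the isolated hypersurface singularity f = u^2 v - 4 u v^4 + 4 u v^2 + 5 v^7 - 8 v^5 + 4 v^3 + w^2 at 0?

The Hessian of f at 0 has rank 1. Corank 2; j^3 = v*(u + 2*v)^2 has shape L^2 M (L != M), so D-series; mu = 8 gives D_8.

D_8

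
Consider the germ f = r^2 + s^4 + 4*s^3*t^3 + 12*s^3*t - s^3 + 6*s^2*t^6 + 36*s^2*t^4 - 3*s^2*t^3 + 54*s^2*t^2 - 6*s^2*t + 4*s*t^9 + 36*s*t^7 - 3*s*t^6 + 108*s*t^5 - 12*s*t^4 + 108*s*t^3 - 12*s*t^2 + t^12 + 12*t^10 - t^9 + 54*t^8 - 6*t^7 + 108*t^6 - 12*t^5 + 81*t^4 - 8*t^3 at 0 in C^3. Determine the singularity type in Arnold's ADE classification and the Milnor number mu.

The Hessian of f at 0 is [[0, 0, 0], [0, 0, 0], [0, 0, 2]] with rank 1, so corank 2. A Groebner basis of the Jacobian ideal J(f) in C{s,t,r} is {t^4, s*t^2 + 7*t^3/3, s^2 + 4*s*t + 4*t^2, r}; counting standard monomials gives mu = 6. Corank 2; j^3 = -(s + 2*t)^3 is a perfect cube, so E-series; the 4-jet and mu = 6 give E_6.

Type E6, Milnor number mu = 6.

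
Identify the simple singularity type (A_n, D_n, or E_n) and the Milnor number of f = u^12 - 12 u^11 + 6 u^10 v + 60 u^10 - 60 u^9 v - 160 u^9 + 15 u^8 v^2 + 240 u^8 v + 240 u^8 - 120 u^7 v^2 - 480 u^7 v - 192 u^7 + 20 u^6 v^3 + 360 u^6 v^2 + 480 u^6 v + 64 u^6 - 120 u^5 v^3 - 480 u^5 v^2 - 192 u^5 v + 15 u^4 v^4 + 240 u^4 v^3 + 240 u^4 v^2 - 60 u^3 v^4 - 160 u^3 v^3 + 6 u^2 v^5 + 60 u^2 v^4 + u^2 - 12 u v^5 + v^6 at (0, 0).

Type A_5, Milnor number mu = 5.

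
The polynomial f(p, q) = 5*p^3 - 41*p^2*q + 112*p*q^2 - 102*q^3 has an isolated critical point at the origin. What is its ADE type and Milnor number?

Type D_4, Milnor number mu = 4.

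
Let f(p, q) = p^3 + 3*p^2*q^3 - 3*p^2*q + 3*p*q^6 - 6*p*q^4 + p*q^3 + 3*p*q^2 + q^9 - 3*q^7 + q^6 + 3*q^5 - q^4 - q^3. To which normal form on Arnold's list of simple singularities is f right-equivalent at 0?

The Hessian of f at 0 has rank 0. Corank 2; j^3 = (p - q)^3 is a perfect cube, so E-series; the 4-jet and mu = 7 give E_7.

E7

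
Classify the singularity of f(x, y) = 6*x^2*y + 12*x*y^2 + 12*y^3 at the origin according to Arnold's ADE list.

D4

The Hessian of f at 0 has rank 0. Corank 2; j^3 = 6*y*(x^2 + 2*x*y + 2*y^2) splits into three distinct lines over C (the quadratic factor has nonzero discriminant), so D_4.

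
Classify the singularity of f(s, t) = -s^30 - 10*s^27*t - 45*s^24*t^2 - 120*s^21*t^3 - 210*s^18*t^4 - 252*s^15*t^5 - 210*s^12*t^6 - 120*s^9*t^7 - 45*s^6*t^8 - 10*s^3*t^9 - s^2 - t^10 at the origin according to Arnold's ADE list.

A9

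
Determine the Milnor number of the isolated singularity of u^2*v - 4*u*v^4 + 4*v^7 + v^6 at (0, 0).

The Hessian of f at 0 has rank 0. Corank 2; j^3 = u^2*v has shape L^2 M (L != M), so D-series; mu = 7 gives D_7.

7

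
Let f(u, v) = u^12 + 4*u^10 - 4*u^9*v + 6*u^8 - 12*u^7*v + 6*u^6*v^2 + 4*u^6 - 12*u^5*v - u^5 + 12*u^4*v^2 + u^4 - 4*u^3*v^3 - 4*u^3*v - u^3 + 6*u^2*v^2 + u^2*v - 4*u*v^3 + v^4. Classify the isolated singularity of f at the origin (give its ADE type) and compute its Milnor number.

Type D_{5}, Milnor number mu = 5.

The Hessian of f at 0 is [[0, 0], [0, 0]] with rank 0, so corank 2. A Groebner basis of the Jacobian ideal J(f) in C{u,v} is {u*v^2, u*v/4 + v^3, u^2 - u*v}; counting standard monomials gives mu = 5. Corank 2; j^3 = -u^2*(u - v) has shape L^2 M (L != M), so D-series; mu = 5 gives D_5.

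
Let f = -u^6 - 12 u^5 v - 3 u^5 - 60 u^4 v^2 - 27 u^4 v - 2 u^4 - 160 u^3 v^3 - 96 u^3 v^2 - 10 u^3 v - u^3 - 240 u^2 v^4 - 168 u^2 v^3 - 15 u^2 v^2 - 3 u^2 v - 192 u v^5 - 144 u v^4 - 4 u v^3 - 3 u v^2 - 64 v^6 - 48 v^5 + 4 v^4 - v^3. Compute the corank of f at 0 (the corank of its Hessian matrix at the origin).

2

The Hessian at 0 is [[0, 0], [0, 0]] of rank 0; hence corank 2.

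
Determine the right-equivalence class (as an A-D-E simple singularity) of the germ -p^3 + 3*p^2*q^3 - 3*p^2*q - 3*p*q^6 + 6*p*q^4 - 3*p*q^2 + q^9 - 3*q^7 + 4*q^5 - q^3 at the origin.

E_{8}

The Hessian of f at 0 has rank 0. Corank 2; j^3 = -(p + q)^3 is a perfect cube, so E-series; the 5-jet and mu = 8 give E_8.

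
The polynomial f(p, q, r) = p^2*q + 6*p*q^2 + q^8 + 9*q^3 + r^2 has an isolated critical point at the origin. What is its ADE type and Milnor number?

The Hessian of f at 0 has rank 1. Corank 2; j^3 = q*(p + 3*q)^2 has shape L^2 M (L != M), so D-series; mu = 9 gives D_9.

Type D9, Milnor number mu = 9.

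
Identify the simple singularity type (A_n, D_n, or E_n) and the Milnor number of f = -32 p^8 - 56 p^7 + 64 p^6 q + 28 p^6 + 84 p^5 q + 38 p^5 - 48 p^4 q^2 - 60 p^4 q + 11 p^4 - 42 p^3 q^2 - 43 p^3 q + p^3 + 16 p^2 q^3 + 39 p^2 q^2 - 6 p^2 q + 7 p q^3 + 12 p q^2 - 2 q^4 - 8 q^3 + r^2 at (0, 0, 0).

Type E7, Milnor number mu = 7.

The Hessian of f at 0 is [[0, 0, 0], [0, 0, 0], [0, 0, 2]] with rank 1, so corank 2. A Groebner basis of the Jacobian ideal J(f) in C{p,q,r} is {-3*p^2/775 + 12*p*q/775 + q^4 + q^3/775 - 12*q^2/775, p^3 + 594*p^2/775 - 2376*p*q/775 - 6398*q^3/775 + 2376*q^2/775, p^2*q + 199*p^2/775 - 796*p*q/775 - 9499*q^3/2325 + 796*q^2/775, 2*p^2/31 + p*q^2 - 8*p*q/31 - 188*q^3/93 + 8*q^2/31, r}; counting standard monomials gives mu = 7. Corank 2; j^3 = (p - 2*q)^3 is a perfect cube, so E-series; the 4-jet and mu = 7 give E_7.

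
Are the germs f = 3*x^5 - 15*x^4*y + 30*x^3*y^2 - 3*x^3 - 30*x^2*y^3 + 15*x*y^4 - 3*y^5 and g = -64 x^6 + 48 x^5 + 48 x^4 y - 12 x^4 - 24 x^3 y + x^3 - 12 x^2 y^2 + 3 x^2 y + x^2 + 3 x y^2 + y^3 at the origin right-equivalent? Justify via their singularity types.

No.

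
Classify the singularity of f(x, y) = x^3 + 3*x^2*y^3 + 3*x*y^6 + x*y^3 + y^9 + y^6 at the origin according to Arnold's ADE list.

The Hessian of f at 0 has rank 0. Corank 2; j^3 = x^3 is a perfect cube, so E-series; the 4-jet and mu = 7 give E_7.

E7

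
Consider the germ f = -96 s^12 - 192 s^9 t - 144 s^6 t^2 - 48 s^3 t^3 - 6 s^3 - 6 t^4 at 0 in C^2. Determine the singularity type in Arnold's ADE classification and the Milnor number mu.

Type E6, Milnor number mu = 6.

The Hessian of f at 0 has rank 0. Corank 2; j^3 = -6*s^3 is a perfect cube, so E-series; the 4-jet and mu = 6 give E_6.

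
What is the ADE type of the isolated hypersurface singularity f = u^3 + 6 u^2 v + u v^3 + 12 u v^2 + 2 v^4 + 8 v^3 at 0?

E_7

The Hessian of f at 0 is [[0, 0], [0, 0]] with rank 0, so corank 2. A Groebner basis of the Jacobian ideal J(f) in C{u,v} is {u^3 + 6*u^2*v + 48*u^2 + 192*u*v + 192*v^2, -6*u^2 + u*v^2 - 24*u*v - 24*v^2, 3*u^2 + 12*u*v + v^3 + 12*v^2}; counting standard monomials gives mu = 7. Corank 2; j^3 = (u + 2*v)^3 is a perfect cube, so E-series; the 4-jet and mu = 7 give E_7.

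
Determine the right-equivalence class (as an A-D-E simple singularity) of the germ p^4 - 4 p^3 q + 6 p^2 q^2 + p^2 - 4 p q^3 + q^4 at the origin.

A_3

The Hessian of f at 0 has rank 1. Corank 1: A-series; mu = 3 gives A_3.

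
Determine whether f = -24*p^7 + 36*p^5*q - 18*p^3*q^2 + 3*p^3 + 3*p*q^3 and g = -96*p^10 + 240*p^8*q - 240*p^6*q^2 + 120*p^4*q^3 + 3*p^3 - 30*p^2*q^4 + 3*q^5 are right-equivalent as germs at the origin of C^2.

No.

The Hessian of f at 0 has rank 0. Corank 2; j^3 = 3*p^3 is a perfect cube, so E-series; the 4-jet and mu = 7 give E_7. The Hessian of g at 0 has rank 0. Corank 2; j^3 = 3*p^3 is a perfect cube, so E-series; the 5-jet and mu = 8 give E_8. f is E_7 but g is E_8, hence not right-equivalent.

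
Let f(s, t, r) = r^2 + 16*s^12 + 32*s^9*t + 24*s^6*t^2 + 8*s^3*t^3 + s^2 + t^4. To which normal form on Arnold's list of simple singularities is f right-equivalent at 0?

A3

The Hessian of f at 0 has rank 2. Corank 1: A-series; mu = 3 gives A_3.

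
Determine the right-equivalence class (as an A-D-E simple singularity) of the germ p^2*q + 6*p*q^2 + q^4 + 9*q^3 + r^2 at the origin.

D5

The Hessian of f at 0 is [[0, 0, 0], [0, 0, 0], [0, 0, 2]] with rank 1, so corank 2. A Groebner basis of the Jacobian ideal J(f) in C{p,q,r} is {p^3 - 27*p^2/4 + 243*q^2/4, p^2/4 + q^3 - 9*q^2/4, p*q + 3*q^2, r}; counting standard monomials gives mu = 5. Corank 2; j^3 = q*(p + 3*q)^2 has shape L^2 M (L != M), so D-series; mu = 5 gives D_5.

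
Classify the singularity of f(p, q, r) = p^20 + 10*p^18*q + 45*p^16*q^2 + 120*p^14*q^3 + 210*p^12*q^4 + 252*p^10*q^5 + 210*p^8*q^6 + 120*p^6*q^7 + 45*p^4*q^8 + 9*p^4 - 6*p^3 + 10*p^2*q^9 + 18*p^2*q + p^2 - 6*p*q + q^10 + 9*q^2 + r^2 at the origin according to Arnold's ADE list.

A_{9}

The Hessian of f at 0 is [[2, -6, 0], [-6, 18, 0], [0, 0, 2]] with rank 2, so corank 1. A Groebner basis of the Jacobian ideal J(f) in C{p,q,r} is {p*q^4 - 10*p*q^3/9 + 5*p*q^2/27 - 7*p*q/729 + p/6561 + 4*q^4/3 - 10*q^3/27 + 2*q^2/81 - q/2187, -10*p*q^3/9 + 2*p*q^2/9 - p*q/81 + 4*p/19683 + q^5 + 10*q^4/9 - 35*q^3/81 + 23*q^2/729 - 4*q/6561, p^2 - p/3 + q, r}; counting standard monomials gives mu = 9. Corank 1: A-series; mu = 9 gives A_9.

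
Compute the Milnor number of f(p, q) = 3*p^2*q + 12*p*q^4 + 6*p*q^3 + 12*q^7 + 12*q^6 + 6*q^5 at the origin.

The Hessian of f at 0 has rank 0. Corank 2; j^3 = 3*p^2*q has shape L^2 M (L != M), so D-series; mu = 6 gives D_6.

6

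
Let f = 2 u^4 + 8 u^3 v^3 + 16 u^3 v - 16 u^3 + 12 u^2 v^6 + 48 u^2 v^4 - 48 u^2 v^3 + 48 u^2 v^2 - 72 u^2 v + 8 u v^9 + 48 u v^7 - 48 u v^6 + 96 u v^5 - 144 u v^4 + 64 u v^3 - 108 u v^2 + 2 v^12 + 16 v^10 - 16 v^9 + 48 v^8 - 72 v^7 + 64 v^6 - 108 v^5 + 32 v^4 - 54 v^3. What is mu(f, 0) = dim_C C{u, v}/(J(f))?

6

The Hessian of f at 0 has rank 0. Corank 2; j^3 = -2*(2*u + 3*v)^3 is a perfect cube, so E-series; the 4-jet and mu = 6 give E_6.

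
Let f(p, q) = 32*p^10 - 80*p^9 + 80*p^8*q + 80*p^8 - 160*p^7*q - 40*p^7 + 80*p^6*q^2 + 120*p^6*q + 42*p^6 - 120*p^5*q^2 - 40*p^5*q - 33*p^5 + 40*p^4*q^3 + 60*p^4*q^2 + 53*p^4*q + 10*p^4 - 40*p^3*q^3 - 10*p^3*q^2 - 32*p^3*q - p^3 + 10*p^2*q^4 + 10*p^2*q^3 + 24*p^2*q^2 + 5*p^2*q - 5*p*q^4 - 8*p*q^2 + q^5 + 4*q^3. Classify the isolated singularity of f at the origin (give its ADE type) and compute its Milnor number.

Type D6, Milnor number mu = 6.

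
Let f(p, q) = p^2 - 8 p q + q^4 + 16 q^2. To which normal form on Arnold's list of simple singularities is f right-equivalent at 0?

A_{3}

The Hessian of f at 0 has rank 1. Corank 1: A-series; mu = 3 gives A_3.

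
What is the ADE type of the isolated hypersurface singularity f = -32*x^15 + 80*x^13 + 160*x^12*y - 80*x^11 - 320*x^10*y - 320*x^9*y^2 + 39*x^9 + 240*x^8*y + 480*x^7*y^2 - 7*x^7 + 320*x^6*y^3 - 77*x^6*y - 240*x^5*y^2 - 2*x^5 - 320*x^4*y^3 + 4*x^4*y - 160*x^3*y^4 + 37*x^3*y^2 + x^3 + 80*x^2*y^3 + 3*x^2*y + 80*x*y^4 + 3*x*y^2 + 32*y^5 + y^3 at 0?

E_8

The Hessian of f at 0 is [[0, 0], [0, 0]] with rank 0, so corank 2. A Groebner basis of the Jacobian ideal J(f) in C{x,y} is {5*x^2/2 + x*y^3 + 5*x*y + 5*y^2/2, -2*x^2 - 4*x*y + y^4 - 2*y^2, x^3 - 3*x*y^2 - 2*y^3, x^2*y + 2*x*y^2 + y^3}; counting standard monomials gives mu = 8. Corank 2; j^3 = (x + y)^3 is a perfect cube, so E-series; the 5-jet and mu = 8 give E_8.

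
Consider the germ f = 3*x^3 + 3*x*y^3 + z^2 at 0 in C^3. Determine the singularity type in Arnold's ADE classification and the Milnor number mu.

The Hessian of f at 0 is [[0, 0, 0], [0, 0, 0], [0, 0, 2]] with rank 1, so corank 2. A Groebner basis of the Jacobian ideal J(f) in C{x,y,z} is {x^3, x*y^2, 3*x^2 + y^3, z}; counting standard monomials gives mu = 7. Corank 2; j^3 = 3*x^3 is a perfect cube, so E-series; the 4-jet and mu = 7 give E_7.

Type E_7, Milnor number mu = 7.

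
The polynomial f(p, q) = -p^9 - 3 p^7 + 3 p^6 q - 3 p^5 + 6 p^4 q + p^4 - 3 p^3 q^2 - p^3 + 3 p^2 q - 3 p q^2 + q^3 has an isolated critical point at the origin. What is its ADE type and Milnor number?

Type E6, Milnor number mu = 6.

The Hessian of f at 0 is [[0, 0], [0, 0]] with rank 0, so corank 2. A Groebner basis of the Jacobian ideal J(f) in C{p,q} is {q^4, p*q^2 - 2*q^3/3, p^2 - 2*p*q + q^2}; counting standard monomials gives mu = 6. Corank 2; j^3 = -(p - q)^3 is a perfect cube, so E-series; the 4-jet and mu = 6 give E_6.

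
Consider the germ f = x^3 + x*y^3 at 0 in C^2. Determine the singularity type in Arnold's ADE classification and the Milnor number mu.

Type E7, Milnor number mu = 7.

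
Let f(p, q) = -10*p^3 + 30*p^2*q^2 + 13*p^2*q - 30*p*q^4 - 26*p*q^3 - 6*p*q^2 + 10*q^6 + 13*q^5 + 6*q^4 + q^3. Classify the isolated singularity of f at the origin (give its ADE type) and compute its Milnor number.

The Hessian of f at 0 has rank 0. Corank 2; j^3 = -(2*p - q)*(5*p^2 - 4*p*q + q^2) splits into three distinct lines over C (the quadratic factor has nonzero discriminant), so D_4.

Type D_{4}, Milnor number mu = 4.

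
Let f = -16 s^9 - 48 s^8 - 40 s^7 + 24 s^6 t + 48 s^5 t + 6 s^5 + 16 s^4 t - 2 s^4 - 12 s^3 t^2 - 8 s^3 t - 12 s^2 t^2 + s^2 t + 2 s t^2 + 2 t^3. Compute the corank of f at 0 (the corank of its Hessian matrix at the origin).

2

The Hessian at 0 is [[0, 0], [0, 0]] of rank 0; hence corank 2.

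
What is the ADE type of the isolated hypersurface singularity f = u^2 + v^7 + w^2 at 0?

A_{6}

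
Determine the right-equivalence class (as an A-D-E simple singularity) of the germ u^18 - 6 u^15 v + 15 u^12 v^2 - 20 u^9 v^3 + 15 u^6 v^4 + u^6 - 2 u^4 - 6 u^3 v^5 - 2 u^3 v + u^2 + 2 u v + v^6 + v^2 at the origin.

A5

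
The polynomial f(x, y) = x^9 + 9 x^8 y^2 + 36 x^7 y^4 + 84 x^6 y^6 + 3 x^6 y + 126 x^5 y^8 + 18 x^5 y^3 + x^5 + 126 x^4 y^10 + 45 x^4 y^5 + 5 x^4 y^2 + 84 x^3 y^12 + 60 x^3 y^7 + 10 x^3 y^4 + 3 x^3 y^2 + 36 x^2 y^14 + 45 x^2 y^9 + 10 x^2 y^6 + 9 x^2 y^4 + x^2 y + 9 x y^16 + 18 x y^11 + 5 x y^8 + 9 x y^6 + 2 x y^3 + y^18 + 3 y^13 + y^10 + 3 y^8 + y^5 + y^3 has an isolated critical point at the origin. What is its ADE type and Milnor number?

Type D_4, Milnor number mu = 4.

The Hessian of f at 0 is [[0, 0], [0, 0]] with rank 0, so corank 2. A Groebner basis of the Jacobian ideal J(f) in C{x,y} is {y^3, x^2 + 3*y^2, x*y}; counting standard monomials gives mu = 4. Corank 2; j^3 = y*(x^2 + y^2) splits into three distinct lines over C (the quadratic factor has nonzero discriminant), so D_4.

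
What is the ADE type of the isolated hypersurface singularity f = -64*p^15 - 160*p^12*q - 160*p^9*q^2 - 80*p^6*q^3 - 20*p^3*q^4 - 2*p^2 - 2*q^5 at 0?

A4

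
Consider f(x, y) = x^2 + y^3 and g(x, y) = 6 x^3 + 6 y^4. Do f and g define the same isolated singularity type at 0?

The Hessian of f at 0 is [[2, 0], [0, 0]] with rank 1, so corank 1. A Groebner basis of the Jacobian ideal J(f) in C{x,y} is {y^2, x}; counting standard monomials gives mu = 2. Corank 1: A-series; mu = 2 gives A_2. The Hessian of g at 0 is [[0, 0], [0, 0]] with rank 0, so corank 2. A Groebner basis of the Jacobian ideal J(g) in C{x,y} is {y^3, x^2}; counting standard monomials gives mu = 6. Corank 2; j^3 = 6*x^3 is a perfect cube, so E-series; the 4-jet and mu = 6 give E_6. f is A_2 but g is E_6, hence not right-equivalent.

No.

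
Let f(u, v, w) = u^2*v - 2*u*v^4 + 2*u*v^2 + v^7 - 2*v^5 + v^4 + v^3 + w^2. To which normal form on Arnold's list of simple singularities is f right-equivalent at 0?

D5

The Hessian of f at 0 is [[0, 0, 0], [0, 0, 0], [0, 0, 2]] with rank 1, so corank 2. A Groebner basis of the Jacobian ideal J(f) in C{u,v,w} is {u^3 - u^2/4 + v^2/4, u^2/4 + v^3 - v^2/4, u*v + v^2, w}; counting standard monomials gives mu = 5. Corank 2; j^3 = v*(u + v)^2 has shape L^2 M (L != M), so D-series; mu = 5 gives D_5.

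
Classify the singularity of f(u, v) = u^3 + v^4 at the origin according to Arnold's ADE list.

E_6

The Hessian of f at 0 has rank 0. Corank 2; j^3 = u^3 is a perfect cube, so E-series; the 4-jet and mu = 6 give E_6.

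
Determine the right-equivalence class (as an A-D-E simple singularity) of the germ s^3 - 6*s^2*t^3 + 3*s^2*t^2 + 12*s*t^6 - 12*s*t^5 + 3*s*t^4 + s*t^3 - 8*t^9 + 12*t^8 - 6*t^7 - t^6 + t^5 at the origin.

E_7

The Hessian of f at 0 has rank 0. Corank 2; j^3 = s^3 is a perfect cube, so E-series; the 4-jet and mu = 7 give E_7.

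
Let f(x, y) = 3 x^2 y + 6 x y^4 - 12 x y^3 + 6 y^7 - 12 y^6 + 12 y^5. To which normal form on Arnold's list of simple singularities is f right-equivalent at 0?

D_8

The Hessian of f at 0 has rank 0. Corank 2; j^3 = 3*x^2*y has shape L^2 M (L != M), so D-series; mu = 8 gives D_8.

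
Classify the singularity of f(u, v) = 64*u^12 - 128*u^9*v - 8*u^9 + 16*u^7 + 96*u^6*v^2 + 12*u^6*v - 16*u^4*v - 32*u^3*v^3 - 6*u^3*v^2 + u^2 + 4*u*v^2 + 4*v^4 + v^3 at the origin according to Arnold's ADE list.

A2

The Hessian of f at 0 is [[2, 0], [0, 0]] with rank 1, so corank 1. A Groebner basis of the Jacobian ideal J(f) in C{u,v} is {v^2, u}; counting standard monomials gives mu = 2. Corank 1: A-series; mu = 2 gives A_2.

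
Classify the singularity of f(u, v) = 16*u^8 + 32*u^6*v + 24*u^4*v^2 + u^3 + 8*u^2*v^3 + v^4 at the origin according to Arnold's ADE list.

E6

The Hessian of f at 0 has rank 0. Corank 2; j^3 = u^3 is a perfect cube, so E-series; the 4-jet and mu = 6 give E_6.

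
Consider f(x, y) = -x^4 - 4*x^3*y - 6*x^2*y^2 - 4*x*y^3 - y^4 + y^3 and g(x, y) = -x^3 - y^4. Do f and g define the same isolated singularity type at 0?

Yes.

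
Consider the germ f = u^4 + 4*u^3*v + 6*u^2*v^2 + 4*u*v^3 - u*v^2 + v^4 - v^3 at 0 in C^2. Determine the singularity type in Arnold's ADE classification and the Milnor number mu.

Type D5, Milnor number mu = 5.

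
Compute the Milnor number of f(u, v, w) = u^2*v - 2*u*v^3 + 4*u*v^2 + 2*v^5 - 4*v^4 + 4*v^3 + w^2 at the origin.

6

The Hessian of f at 0 has rank 1. Corank 2; j^3 = v*(u + 2*v)^2 has shape L^2 M (L != M), so D-series; mu = 6 gives D_6.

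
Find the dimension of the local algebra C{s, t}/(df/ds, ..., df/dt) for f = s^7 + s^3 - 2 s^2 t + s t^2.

8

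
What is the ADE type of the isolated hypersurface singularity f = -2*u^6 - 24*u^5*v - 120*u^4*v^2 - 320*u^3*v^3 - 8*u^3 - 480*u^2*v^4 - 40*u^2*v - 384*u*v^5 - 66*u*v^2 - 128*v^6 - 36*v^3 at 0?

The Hessian of f at 0 has rank 0. Corank 2; j^3 = -2*(u + 2*v)*(2*u + 3*v)^2 has shape L^2 M (L != M), so D-series; mu = 7 gives D_7.

D_7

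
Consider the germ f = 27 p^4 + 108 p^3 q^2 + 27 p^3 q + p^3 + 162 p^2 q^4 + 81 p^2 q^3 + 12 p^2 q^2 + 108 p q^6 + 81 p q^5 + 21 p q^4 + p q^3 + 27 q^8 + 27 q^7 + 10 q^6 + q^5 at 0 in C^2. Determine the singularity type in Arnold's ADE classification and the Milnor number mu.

Type E7, Milnor number mu = 7.

The Hessian of f at 0 has rank 0. Corank 2; j^3 = p^3 is a perfect cube, so E-series; the 4-jet and mu = 7 give E_7.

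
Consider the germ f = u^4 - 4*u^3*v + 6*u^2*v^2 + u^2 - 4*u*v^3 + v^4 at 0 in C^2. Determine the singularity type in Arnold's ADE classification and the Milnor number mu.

Type A_3, Milnor number mu = 3.

The Hessian of f at 0 has rank 1. Corank 1: A-series; mu = 3 gives A_3.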